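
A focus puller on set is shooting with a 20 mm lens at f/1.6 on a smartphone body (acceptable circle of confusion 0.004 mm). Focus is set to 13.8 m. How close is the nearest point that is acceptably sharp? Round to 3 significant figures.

11.3 m

Hyperfocal distance H = f²/(N·c) + f = 20²/(1.6 × 0.004) + 20 = 400/0.0064 + 20 ≈ 62520.0 mm ≈ 62.52 m.
Near limit Dn = s·(H − f)/(H + s − 2f) = 13800 × (62520.0 − 20) / (62520.0 + 13800 − 2 × 20) = 13800 × 62500.0 / 76280.0 ≈ 11307 mm ≈ 11.3 m.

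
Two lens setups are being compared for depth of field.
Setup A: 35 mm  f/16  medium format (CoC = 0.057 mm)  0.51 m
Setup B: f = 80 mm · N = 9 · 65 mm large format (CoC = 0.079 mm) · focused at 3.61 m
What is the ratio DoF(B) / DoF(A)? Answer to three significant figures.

8.12

Setup A: H = 35²/(16×0.057) + 35 ≈ 1378.2 mm; DoF = Df − Dn = 789.03 − 376.76 ≈ 412.27 mm.
Setup B: H = 80²/(9×0.079) + 80 ≈ 9081.4 mm; DoF = Df − Dn = 5939.1 − 2593.1 ≈ 3346.0 mm.
Ratio = 3346.0 / 412.27 ≈ 8.12.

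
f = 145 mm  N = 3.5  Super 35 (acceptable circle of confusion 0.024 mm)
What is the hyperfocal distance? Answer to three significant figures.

250 m

Hyperfocal distance H = f²/(N·c) + f = 145²/(3.5 × 0.024) + 145 = 21025/0.084 + 145 ≈ 250442.6 mm ≈ 250 m.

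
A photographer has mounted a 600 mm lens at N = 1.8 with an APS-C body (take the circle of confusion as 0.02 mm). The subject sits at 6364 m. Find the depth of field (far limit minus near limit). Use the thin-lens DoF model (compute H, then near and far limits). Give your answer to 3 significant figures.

13600 m

Hyperfocal distance H = f²/(N·c) + f = 600²/(1.8 × 0.02) + 600 = 360000/0.036 + 600 ≈ 10000600.0 mm ≈ 10001 m.
Near limit Dn = s·(H − f)/(H + s − 2f) = 6364000 × (10000600.0 − 600) / (10000600.0 + 6364000 − 2 × 600) = 6364000 × 10000000.0 / 16363400.0 ≈ 3889167 mm.
Far limit Df = s·(H − f)/(H − s) = 6364000 × (10000600.0 − 600) / (10000600.0 − 6364000) = 6364000 × 10000000.0 / 3636600.0 ≈ 17499863 mm.
Depth of field = Df − Dn = 17499863 − 3889167 ≈ 13610696 mm ≈ 13600 m.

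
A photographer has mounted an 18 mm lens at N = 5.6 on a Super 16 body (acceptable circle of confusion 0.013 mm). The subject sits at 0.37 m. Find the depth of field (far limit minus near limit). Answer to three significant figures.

Hyperfocal distance H = f²/(N·c) + f = 18²/(5.6 × 0.013) + 18 = 324/0.0728 + 18 ≈ 4468.5 mm ≈ 4.469 m.
Near limit Dn = s·(H − f)/(H + s − 2f) = 370 × (4468.5 − 18) / (4468.5 + 370 − 2 × 18) = 370 × 4450.5 / 4802.5 ≈ 342.881 mm.
Far limit Df = s·(H − f)/(H − s) = 370 × (4468.5 − 18) / (4468.5 − 370) = 370 × 4450.5 / 4098.5 ≈ 401.777 mm.
Depth of field = Df − Dn = 401.777 − 342.881 ≈ 58.896 mm.

58.9 mm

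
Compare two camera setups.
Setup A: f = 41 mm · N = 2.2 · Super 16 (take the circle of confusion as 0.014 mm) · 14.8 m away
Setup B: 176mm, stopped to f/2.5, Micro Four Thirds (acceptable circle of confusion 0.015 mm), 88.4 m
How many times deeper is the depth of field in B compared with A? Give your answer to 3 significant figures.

2.21

Setup A: H = 41²/(2.2×0.014) + 41 ≈ 54618.9 mm; DoF = Df − Dn = 20285.7 − 11649.7 ≈ 8636.0 mm.
Setup B: H = 176²/(2.5×0.015) + 176 ≈ 826202.7 mm; DoF = Df − Dn = 98971 − 79870 ≈ 19101 mm.
Ratio = 19101 / 8636.0 ≈ 2.21.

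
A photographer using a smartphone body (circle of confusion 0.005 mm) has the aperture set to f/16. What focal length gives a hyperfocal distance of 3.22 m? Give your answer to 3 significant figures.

From H = f²/(N·c) + f, with f ≪ H: f ≈ √(H·N·c) = √(3220 × 16 × 0.005) = √257.60 ≈ 16.05 mm.
Exact: f² + N·c·f − N·c·H = 0 ⇒ f = (−N·c + √((N·c)² + 4·N·c·H))/2 = (−0.08 + √1030.4)/2 ≈ 16.010 mm ≈ 16.0 mm.

16.0 mm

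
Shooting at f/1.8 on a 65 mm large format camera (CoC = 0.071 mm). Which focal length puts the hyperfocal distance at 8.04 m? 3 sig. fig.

From H = f²/(N·c) + f, with f ≪ H: f ≈ √(H·N·c) = √(8040 × 1.8 × 0.071) = √1027.5 ≈ 32.05 mm.
Exact: f² + N·c·f − N·c·H = 0 ⇒ f = (−N·c + √((N·c)² + 4·N·c·H))/2 = (−0.1278 + √4110.1)/2 ≈ 31.991 mm ≈ 32.0 mm.

32.0 mm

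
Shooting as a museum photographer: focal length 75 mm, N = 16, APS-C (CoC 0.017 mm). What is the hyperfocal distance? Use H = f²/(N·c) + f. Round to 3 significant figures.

20.8 m

Hyperfocal distance H = f²/(N·c) + f = 75²/(16 × 0.017) + 75 = 5625/0.272 + 75 ≈ 20755.1 mm ≈ 20.8 m.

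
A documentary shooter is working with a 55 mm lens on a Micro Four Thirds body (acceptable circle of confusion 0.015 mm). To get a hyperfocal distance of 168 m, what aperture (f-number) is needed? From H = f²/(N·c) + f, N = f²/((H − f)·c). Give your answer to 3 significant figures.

f/1.20

Rearrange H = f²/(N·c) + f for N: N = f² / ((H − f)·c).
N = 55² / ((168000 − 55) × 0.015) = 3025 / 2519 ≈ 1.20.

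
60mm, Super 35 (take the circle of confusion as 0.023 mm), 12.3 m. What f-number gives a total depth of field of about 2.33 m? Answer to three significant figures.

f/1.20

Write h = H − f = f²/(N·c). The thin-lens limits are Dn = s·h/(h + (s−f)) and Df = s·h/(h − (s−f)), so DoF = Df − Dn = 2·s·(s−f)·h / (h² − (s−f)²).
That is a quadratic in h: DoF·h² − 2·s·(s−f)·h − DoF·(s−f)² = 0 ⇒ h = (s−f)·(s + √(s² + DoF²)) / DoF = 12240 × (12300 + √(12300² + 2330²)) / 2330 = 12240 × (12300 + 12518.7) / 2330 ≈ 130378 mm.
Then N = f²/(c·h) = 60² / (0.023 × 130378) = 3600 / 2998.7 ≈ 1.20.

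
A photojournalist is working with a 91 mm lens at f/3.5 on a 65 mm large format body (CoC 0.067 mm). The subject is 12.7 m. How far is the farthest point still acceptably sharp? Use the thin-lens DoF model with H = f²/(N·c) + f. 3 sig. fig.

19.8 m

Hyperfocal distance H = f²/(N·c) + f = 91²/(3.5 × 0.067) + 91 = 8281/0.2345 + 91 ≈ 35404.4 mm ≈ 35.40 m.
Far limit Df = s·(H − f)/(H − s) = 12700 × (35404.4 − 91) / (35404.4 − 12700) = 12700 × 35313.4 / 22704.4 ≈ 19753 mm ≈ 19.8 m.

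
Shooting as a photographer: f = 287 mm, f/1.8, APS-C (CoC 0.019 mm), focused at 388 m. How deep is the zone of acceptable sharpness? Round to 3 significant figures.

Hyperfocal distance H = f²/(N·c) + f = 287²/(1.8 × 0.019) + 287 = 82369/0.0342 + 287 ≈ 2408737.3 mm ≈ 2409 m.
Near limit Dn = s·(H − f)/(H + s − 2f) = 388000 × (2408737.3 − 287) / (2408737.3 + 388000 − 2 × 287) = 388000 × 2408450.3 / 2796163.3 ≈ 334200 mm.
Far limit Df = s·(H − f)/(H − s) = 388000 × (2408737.3 − 287) / (2408737.3 − 388000) = 388000 × 2408450.3 / 2020737.3 ≈ 462444 mm.
Depth of field = Df − Dn = 462444 − 334200 ≈ 128244 mm ≈ 128 m.

128 m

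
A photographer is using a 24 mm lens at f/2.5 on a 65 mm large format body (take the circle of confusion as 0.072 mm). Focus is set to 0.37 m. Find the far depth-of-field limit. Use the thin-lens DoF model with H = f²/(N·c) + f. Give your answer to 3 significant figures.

Hyperfocal distance H = f²/(N·c) + f = 24²/(2.5 × 0.072) + 24 = 576/0.18 + 24 ≈ 3224.0 mm ≈ 3.224 m.
Far limit Df = s·(H − f)/(H − s) = 370 × (3224.0 − 24) / (3224.0 − 370) = 370 × 3200.0 / 2854.0 ≈ 414.86 mm.

415 mm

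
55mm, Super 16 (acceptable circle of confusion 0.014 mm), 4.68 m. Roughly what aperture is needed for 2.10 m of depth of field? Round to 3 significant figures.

f/10

Write h = H − f = f²/(N·c). The thin-lens limits are Dn = s·h/(h + (s−f)) and Df = s·h/(h − (s−f)), so DoF = Df − Dn = 2·s·(s−f)·h / (h² − (s−f)²).
That is a quadratic in h: DoF·h² − 2·s·(s−f)·h − DoF·(s−f)² = 0 ⇒ h = (s−f)·(s + √(s² + DoF²)) / DoF = 4625 × (4680 + √(4680² + 2100²)) / 2100 = 4625 × (4680 + 5129.56) / 2100 ≈ 21604 mm.
Then N = f²/(c·h) = 55² / (0.014 × 21604) = 3025 / 302.46 ≈ 10.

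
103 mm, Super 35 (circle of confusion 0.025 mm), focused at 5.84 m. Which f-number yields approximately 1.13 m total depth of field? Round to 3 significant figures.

Write h = H − f = f²/(N·c). The thin-lens limits are Dn = s·h/(h + (s−f)) and Df = s·h/(h − (s−f)), so DoF = Df − Dn = 2·s·(s−f)·h / (h² − (s−f)²).
That is a quadratic in h: DoF·h² − 2·s·(s−f)·h − DoF·(s−f)² = 0 ⇒ h = (s−f)·(s + √(s² + DoF²)) / DoF = 5737 × (5840 + √(5840² + 1130²)) / 1130 = 5737 × (5840 + 5948.32) / 1130 ≈ 59849 mm.
Then N = f²/(c·h) = 103² / (0.025 × 59849) = 10609 / 1496.2 ≈ 7.09.

f/7.09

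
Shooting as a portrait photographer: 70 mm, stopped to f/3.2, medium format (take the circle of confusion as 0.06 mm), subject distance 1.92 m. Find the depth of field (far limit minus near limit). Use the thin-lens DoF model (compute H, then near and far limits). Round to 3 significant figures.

Hyperfocal distance H = f²/(N·c) + f = 70²/(3.2 × 0.06) + 70 = 4900/0.192 + 70 ≈ 25590.8 mm ≈ 25.59 m.
Near limit Dn = s·(H − f)/(H + s − 2f) = 1920 × (25590.8 − 70) / (25590.8 + 1920 − 2 × 70) = 1920 × 25520.8 / 27370.8 ≈ 1790.23 mm.
Far limit Df = s·(H − f)/(H − s) = 1920 × (25590.8 − 70) / (25590.8 − 1920) = 1920 × 25520.8 / 23670.8 ≈ 2070.06 mm.
Depth of field = Df − Dn = 2070.06 − 1790.23 ≈ 279.83 mm.

280 mm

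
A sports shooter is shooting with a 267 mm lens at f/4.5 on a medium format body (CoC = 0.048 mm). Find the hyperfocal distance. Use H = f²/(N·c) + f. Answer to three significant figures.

330 m

Hyperfocal distance H = f²/(N·c) + f = 267²/(4.5 × 0.048) + 267 = 71289/0.216 + 267 ≈ 330308.7 mm ≈ 330 m.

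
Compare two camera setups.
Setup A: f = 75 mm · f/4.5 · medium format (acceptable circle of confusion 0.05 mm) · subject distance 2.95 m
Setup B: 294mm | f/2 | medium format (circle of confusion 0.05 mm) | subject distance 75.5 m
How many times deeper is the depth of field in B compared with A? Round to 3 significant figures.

Setup A: H = 75²/(4.5×0.05) + 75 ≈ 25075.0 mm; DoF = Df − Dn = 3333.33 − 2645.74 ≈ 687.59 mm.
Setup B: H = 294²/(2×0.05) + 294 ≈ 864654.0 mm; DoF = Df − Dn = 82695 − 69457 ≈ 13238 mm.
Ratio = 13238 / 687.59 ≈ 19.3.

19.3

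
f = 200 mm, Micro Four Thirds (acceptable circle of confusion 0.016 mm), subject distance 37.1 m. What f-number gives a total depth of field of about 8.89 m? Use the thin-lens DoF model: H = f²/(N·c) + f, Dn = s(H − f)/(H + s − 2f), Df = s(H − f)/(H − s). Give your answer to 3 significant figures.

Write h = H − f = f²/(N·c). The thin-lens limits are Dn = s·h/(h + (s−f)) and Df = s·h/(h − (s−f)), so DoF = Df − Dn = 2·s·(s−f)·h / (h² − (s−f)²).
That is a quadratic in h: DoF·h² − 2·s·(s−f)·h − DoF·(s−f)² = 0 ⇒ h = (s−f)·(s + √(s² + DoF²)) / DoF = 36900 × (37100 + √(37100² + 8890²)) / 8890 = 36900 × (37100 + 38150.3) / 8890 ≈ 312344 mm.
Then N = f²/(c·h) = 200² / (0.016 × 312344) = 40000 / 4997.5 ≈ 8.

f/8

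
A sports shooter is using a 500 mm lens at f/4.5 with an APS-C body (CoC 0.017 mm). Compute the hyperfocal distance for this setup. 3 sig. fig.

3270 m

Hyperfocal distance H = f²/(N·c) + f = 500²/(4.5 × 0.017) + 500 = 250000/0.0765 + 500 ≈ 3268473.9 mm ≈ 3270 m.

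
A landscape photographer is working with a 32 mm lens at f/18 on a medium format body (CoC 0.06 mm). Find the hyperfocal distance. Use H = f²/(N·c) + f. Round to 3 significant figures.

Hyperfocal distance H = f²/(N·c) + f = 32²/(18 × 0.06) + 32 = 1024/1.08 + 32 ≈ 980.1 mm ≈ 0.980 m.

0.980 m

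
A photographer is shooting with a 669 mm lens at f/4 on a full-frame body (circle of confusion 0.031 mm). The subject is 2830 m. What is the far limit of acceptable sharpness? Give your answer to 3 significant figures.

Hyperfocal distance H = f²/(N·c) + f = 669²/(4 × 0.031) + 669 = 447561/0.124 + 669 ≈ 3610031.9 mm ≈ 3610 m.
Far limit Df = s·(H − f)/(H − s) = 2830000 × (3610031.9 − 669) / (3610031.9 − 2830000) = 2830000 × 3609362.9 / 780031.9 ≈ 13094973 mm ≈ 13100 m.

13100 m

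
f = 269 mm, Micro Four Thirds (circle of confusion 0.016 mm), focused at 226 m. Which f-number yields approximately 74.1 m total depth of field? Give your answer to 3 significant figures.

Write h = H − f = f²/(N·c). The thin-lens limits are Dn = s·h/(h + (s−f)) and Df = s·h/(h − (s−f)), so DoF = Df − Dn = 2·s·(s−f)·h / (h² − (s−f)²).
That is a quadratic in h: DoF·h² − 2·s·(s−f)·h − DoF·(s−f)² = 0 ⇒ h = (s−f)·(s + √(s² + DoF²)) / DoF = 225731 × (226000 + √(226000² + 74100²)) / 74100 = 225731 × (226000 + 237838) / 74100 ≈ 1412990 mm.
Then N = f²/(c·h) = 269² / (0.016 × 1412990) = 72361 / 22608 ≈ 3.20.

f/3.20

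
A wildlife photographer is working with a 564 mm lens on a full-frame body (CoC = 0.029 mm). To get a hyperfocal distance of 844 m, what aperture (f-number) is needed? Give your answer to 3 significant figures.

f/13

Rearrange H = f²/(N·c) + f for N: N = f² / ((H − f)·c).
N = 564² / ((844000 − 564) × 0.029) = 318096 / 24460 ≈ 13.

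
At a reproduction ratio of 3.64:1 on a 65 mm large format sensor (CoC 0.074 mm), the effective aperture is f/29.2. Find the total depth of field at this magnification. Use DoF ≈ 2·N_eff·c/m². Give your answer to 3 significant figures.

At magnification m, DoF ≈ 2·N_eff·c/m² = 2 × 29.2 × 0.074 / 3.64² = 4.322 / 13.25 ≈ 0.326 mm.

0.326 mm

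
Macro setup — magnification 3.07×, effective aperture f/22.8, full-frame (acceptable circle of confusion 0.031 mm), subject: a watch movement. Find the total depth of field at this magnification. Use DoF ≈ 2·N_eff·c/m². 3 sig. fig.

At magnification m, DoF ≈ 2·N_eff·c/m² = 2 × 22.8 × 0.031 / 3.07² = 1.414 / 9.425 ≈ 0.15 mm.

0.150 mm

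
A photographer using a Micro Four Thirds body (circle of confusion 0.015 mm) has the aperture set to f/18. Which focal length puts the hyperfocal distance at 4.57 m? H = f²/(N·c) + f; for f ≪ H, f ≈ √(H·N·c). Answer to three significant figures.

From H = f²/(N·c) + f, with f ≪ H: f ≈ √(H·N·c) = √(4570 × 18 × 0.015) = √1233.9 ≈ 35.13 mm.
Exact: f² + N·c·f − N·c·H = 0 ⇒ f = (−N·c + √((N·c)² + 4·N·c·H))/2 = (−0.27 + √4935.7)/2 ≈ 34.992 mm ≈ 35.0 mm.

35.0 mm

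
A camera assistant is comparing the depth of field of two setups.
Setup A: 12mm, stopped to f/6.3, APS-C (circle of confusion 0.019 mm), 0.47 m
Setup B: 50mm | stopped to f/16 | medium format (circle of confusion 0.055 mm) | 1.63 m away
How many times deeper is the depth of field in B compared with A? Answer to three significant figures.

Setup A: H = 12²/(6.3×0.019) + 12 ≈ 1215.0 mm; DoF = Df − Dn = 758.94 − 340.40 ≈ 418.54 mm.
Setup B: H = 50²/(16×0.055) + 50 ≈ 2890.9 mm; DoF = Df − Dn = 3672.5 − 1047.5 ≈ 2625.0 mm.
Ratio = 2625.0 / 418.54 ≈ 6.27.

6.27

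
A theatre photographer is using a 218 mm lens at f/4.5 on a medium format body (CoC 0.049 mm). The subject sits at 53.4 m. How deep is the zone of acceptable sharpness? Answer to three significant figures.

28.1 m

Hyperfocal distance H = f²/(N·c) + f = 218²/(4.5 × 0.049) + 218 = 47524/0.2205 + 218 ≈ 215746.3 mm ≈ 215.7 m.
Near limit Dn = s·(H − f)/(H + s − 2f) = 53400 × (215746.3 − 218) / (215746.3 + 53400 − 2 × 218) = 53400 × 215528.3 / 268710.3 ≈ 42831 mm.
Far limit Df = s·(H − f)/(H − s) = 53400 × (215746.3 − 218) / (215746.3 − 53400) = 53400 × 215528.3 / 162346.3 ≈ 70893 mm.
Depth of field = Df − Dn = 70893 − 42831 ≈ 28062 mm ≈ 28.1 m.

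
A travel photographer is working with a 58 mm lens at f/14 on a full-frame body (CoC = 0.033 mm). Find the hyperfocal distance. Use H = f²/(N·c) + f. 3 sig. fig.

Hyperfocal distance H = f²/(N·c) + f = 58²/(14 × 0.033) + 58 = 3364/0.462 + 58 ≈ 7339.4 mm ≈ 7.34 m.

7.34 m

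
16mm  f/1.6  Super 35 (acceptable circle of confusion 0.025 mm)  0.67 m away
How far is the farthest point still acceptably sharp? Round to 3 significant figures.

0.746 m

Hyperfocal distance H = f²/(N·c) + f = 16²/(1.6 × 0.025) + 16 = 256/0.04 + 16 ≈ 6416.0 mm ≈ 6.416 m.
Far limit Df = s·(H − f)/(H − s) = 670 × (6416.0 − 16) / (6416.0 − 670) = 670 × 6400.0 / 5746.0 ≈ 746.26 mm ≈ 0.746 m.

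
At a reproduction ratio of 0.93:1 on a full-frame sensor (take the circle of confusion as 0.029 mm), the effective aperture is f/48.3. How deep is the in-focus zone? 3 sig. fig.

At magnification m, DoF ≈ 2·N_eff·c/m² = 2 × 48.3 × 0.029 / 0.93² = 2.801 / 0.8649 ≈ 3.24 mm.

3.24 mm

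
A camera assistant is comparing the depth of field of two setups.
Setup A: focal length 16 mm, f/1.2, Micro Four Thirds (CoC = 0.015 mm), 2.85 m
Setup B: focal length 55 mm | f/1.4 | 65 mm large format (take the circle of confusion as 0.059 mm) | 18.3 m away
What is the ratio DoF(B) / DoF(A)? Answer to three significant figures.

20.5

Setup A: H = 16²/(1.2×0.015) + 16 ≈ 14238.2 mm; DoF = Df − Dn = 3559.2 − 2376.5 ≈ 1182.7 mm.
Setup B: H = 55²/(1.4×0.059) + 55 ≈ 36677.3 mm; DoF = Df − Dn = 36468 − 12215 ≈ 24253 mm.
Ratio = 24253 / 1182.7 ≈ 20.5.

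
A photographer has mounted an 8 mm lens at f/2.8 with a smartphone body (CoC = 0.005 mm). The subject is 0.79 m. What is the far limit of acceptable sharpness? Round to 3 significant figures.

0.953 m

Hyperfocal distance H = f²/(N·c) + f = 8²/(2.8 × 0.005) + 8 = 64/0.014 + 8 ≈ 4579.4 mm ≈ 4.579 m.
Far limit Df = s·(H − f)/(H − s) = 790 × (4579.4 − 8) / (4579.4 − 790) = 790 × 4571.4 / 3789.4 ≈ 953.03 mm ≈ 0.953 m.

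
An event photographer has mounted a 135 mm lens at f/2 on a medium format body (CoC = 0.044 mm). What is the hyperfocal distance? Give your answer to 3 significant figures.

207 m

Hyperfocal distance H = f²/(N·c) + f = 135²/(2 × 0.044) + 135 = 18225/0.088 + 135 ≈ 207237.3 mm ≈ 207 m.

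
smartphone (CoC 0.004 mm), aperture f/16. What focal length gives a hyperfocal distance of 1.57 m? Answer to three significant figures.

From H = f²/(N·c) + f, with f ≪ H: f ≈ √(H·N·c) = √(1570 × 16 × 0.004) = √100.48 ≈ 10.02 mm.
Exact: f² + N·c·f − N·c·H = 0 ⇒ f = (−N·c + √((N·c)² + 4·N·c·H))/2 = (−0.064 + √401.92)/2 ≈ 9.9920 mm ≈ 9.99 mm.

9.99 mm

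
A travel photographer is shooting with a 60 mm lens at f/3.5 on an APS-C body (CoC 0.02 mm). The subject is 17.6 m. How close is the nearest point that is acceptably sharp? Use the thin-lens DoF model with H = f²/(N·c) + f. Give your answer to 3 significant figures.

13.1 m

Hyperfocal distance H = f²/(N·c) + f = 60²/(3.5 × 0.02) + 60 = 3600/0.07 + 60 ≈ 51488.6 mm ≈ 51.49 m.
Near limit Dn = s·(H − f)/(H + s − 2f) = 17600 × (51488.6 − 60) / (51488.6 + 17600 − 2 × 60) = 17600 × 51428.6 / 68968.6 ≈ 13124 mm ≈ 13.1 m.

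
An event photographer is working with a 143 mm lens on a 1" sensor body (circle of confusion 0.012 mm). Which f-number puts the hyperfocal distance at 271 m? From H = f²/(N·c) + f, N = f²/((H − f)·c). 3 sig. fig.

f/6.29

Rearrange H = f²/(N·c) + f for N: N = f² / ((H − f)·c).
N = 143² / ((271000 − 143) × 0.012) = 20449 / 3250 ≈ 6.29.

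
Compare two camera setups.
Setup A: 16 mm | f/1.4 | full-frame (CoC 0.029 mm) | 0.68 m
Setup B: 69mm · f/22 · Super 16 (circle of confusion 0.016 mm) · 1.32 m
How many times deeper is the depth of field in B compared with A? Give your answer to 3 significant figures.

1.70

Setup A: H = 16²/(1.4×0.029) + 16 ≈ 6321.4 mm; DoF = Df − Dn = 760.04 − 615.21 ≈ 144.83 mm.
Setup B: H = 69²/(22×0.016) + 69 ≈ 13594.6 mm; DoF = Df − Dn = 1454.53 − 1208.25 ≈ 246.28 mm.
Ratio = 246.28 / 144.83 ≈ 1.70.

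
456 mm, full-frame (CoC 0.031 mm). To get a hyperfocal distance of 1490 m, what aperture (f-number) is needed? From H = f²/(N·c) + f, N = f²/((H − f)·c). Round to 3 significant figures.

Rearrange H = f²/(N·c) + f for N: N = f² / ((H − f)·c).
N = 456² / ((1490000 − 456) × 0.031) = 207936 / 46176 ≈ 4.50.

f/4.50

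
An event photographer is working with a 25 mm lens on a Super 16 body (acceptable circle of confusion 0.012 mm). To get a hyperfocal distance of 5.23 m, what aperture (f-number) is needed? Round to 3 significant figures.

Rearrange H = f²/(N·c) + f for N: N = f² / ((H − f)·c).
N = 25² / ((5230 − 25) × 0.012) = 625 / 62.46 ≈ 10.

f/10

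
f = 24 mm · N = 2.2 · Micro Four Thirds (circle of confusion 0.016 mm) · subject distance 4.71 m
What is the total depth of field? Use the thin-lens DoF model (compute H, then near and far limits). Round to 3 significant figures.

Hyperfocal distance H = f²/(N·c) + f = 24²/(2.2 × 0.016) + 24 = 576/0.0352 + 24 ≈ 16387.6 mm ≈ 16.39 m.
Near limit Dn = s·(H − f)/(H + s − 2f) = 4710 × (16387.6 − 24) / (16387.6 + 4710 − 2 × 24) = 4710 × 16363.6 / 21049.6 ≈ 3661.5 mm.
Far limit Df = s·(H − f)/(H − s) = 4710 × (16387.6 − 24) / (16387.6 − 4710) = 4710 × 16363.6 / 11677.6 ≈ 6600.0 mm.
Depth of field = Df − Dn = 6600.0 − 3661.5 ≈ 2938.5 mm ≈ 2.94 m.

2.94 m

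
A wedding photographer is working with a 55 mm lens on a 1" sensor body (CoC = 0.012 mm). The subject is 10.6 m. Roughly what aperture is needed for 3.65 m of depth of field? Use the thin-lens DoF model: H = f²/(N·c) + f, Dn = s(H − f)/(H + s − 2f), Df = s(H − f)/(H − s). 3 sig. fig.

Write h = H − f = f²/(N·c). The thin-lens limits are Dn = s·h/(h + (s−f)) and Df = s·h/(h − (s−f)), so DoF = Df − Dn = 2·s·(s−f)·h / (h² − (s−f)²).
That is a quadratic in h: DoF·h² − 2·s·(s−f)·h − DoF·(s−f)² = 0 ⇒ h = (s−f)·(s + √(s² + DoF²)) / DoF = 10545 × (10600 + √(10600² + 3650²)) / 3650 = 10545 × (10600 + 11210.8) / 3650 ≈ 63012 mm.
Then N = f²/(c·h) = 55² / (0.012 × 63012) = 3025 / 756.15 ≈ 4.

f/4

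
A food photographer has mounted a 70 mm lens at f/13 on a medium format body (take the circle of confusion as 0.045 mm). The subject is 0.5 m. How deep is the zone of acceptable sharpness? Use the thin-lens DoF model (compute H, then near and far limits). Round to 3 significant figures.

Hyperfocal distance H = f²/(N·c) + f = 70²/(13 × 0.045) + 70 = 4900/0.585 + 70 ≈ 8446.1 mm ≈ 8.446 m.
Near limit Dn = s·(H − f)/(H + s − 2f) = 500 × (8446.1 − 70) / (8446.1 + 500 − 2 × 70) = 500 × 8376.1 / 8806.1 ≈ 475.585 mm.
Far limit Df = s·(H − f)/(H − s) = 500 × (8446.1 − 70) / (8446.1 − 500) = 500 × 8376.1 / 7946.1 ≈ 527.057 mm.
Depth of field = Df − Dn = 527.057 − 475.585 ≈ 51.472 mm.

51.5 mm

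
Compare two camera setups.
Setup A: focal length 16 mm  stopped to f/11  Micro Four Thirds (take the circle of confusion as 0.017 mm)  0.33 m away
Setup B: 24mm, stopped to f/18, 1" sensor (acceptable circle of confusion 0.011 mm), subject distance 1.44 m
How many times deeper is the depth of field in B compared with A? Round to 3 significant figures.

Setup A: H = 16²/(11×0.017) + 16 ≈ 1385.0 mm; DoF = Df − Dn = 428.22 − 268.43 ≈ 159.79 mm.
Setup B: H = 24²/(18×0.011) + 24 ≈ 2933.1 mm; DoF = Df − Dn = 2805.7 − 968.6 ≈ 1837.1 mm.
Ratio = 1837.1 / 159.79 ≈ 11.5.

11.5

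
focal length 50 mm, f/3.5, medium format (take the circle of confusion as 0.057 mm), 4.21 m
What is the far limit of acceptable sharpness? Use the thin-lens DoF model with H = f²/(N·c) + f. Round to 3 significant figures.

6.30 m

Hyperfocal distance H = f²/(N·c) + f = 50²/(3.5 × 0.057) + 50 = 2500/0.1995 + 50 ≈ 12581.3 mm ≈ 12.58 m.
Far limit Df = s·(H − f)/(H − s) = 4210 × (12581.3 − 50) / (12581.3 − 4210) = 4210 × 12531.3 / 8371.3 ≈ 6302.1 mm ≈ 6.30 m.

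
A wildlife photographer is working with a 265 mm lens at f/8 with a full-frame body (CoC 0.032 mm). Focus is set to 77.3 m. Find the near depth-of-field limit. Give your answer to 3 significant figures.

60.4 m

Hyperfocal distance H = f²/(N·c) + f = 265²/(8 × 0.032) + 265 = 70225/0.256 + 265 ≈ 274581.4 mm ≈ 274.6 m.
Near limit Dn = s·(H − f)/(H + s − 2f) = 77300 × (274581.4 − 265) / (274581.4 + 77300 − 2 × 265) = 77300 × 274316.4 / 351351.4 ≈ 60352 mm ≈ 60.4 m.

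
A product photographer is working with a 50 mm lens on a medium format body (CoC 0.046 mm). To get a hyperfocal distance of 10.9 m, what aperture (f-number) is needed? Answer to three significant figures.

f/5.01

Rearrange H = f²/(N·c) + f for N: N = f² / ((H − f)·c).
N = 50² / ((10900 − 50) × 0.046) = 2500 / 499.1 ≈ 5.01.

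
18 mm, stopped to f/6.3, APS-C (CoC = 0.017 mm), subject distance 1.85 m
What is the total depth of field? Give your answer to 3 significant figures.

Hyperfocal distance H = f²/(N·c) + f = 18²/(6.3 × 0.017) + 18 = 324/0.1071 + 18 ≈ 3043.2 mm ≈ 3.043 m.
Near limit Dn = s·(H − f)/(H + s − 2f) = 1850 × (3043.2 − 18) / (3043.2 + 1850 − 2 × 18) = 1850 × 3025.2 / 4857.2 ≈ 1152.2 mm.
Far limit Df = s·(H − f)/(H − s) = 1850 × (3043.2 − 18) / (3043.2 − 1850) = 1850 × 3025.2 / 1193.2 ≈ 4690.4 mm.
Depth of field = Df − Dn = 4690.4 − 1152.2 ≈ 3538.2 mm ≈ 3.54 m.

3.54 m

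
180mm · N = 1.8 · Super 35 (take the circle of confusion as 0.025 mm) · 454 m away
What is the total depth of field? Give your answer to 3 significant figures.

Hyperfocal distance H = f²/(N·c) + f = 180²/(1.8 × 0.025) + 180 = 32400/0.045 + 180 ≈ 720180.0 mm ≈ 720.2 m.
Near limit Dn = s·(H − f)/(H + s − 2f) = 454000 × (720180.0 − 180) / (720180.0 + 454000 − 2 × 180) = 454000 × 720000.0 / 1173820.0 ≈ 278475 mm.
Far limit Df = s·(H − f)/(H − s) = 454000 × (720180.0 − 180) / (720180.0 − 454000) = 454000 × 720000.0 / 266180.0 ≈ 1228041 mm.
Depth of field = Df − Dn = 1228041 − 278475 ≈ 949566 mm ≈ 950 m.

950 m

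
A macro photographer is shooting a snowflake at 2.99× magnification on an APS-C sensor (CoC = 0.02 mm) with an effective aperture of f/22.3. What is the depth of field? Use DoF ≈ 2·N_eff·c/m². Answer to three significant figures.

0.0998 mm

At magnification m, DoF ≈ 2·N_eff·c/m² = 2 × 22.3 × 0.02 / 2.99² = 0.892 / 8.94 ≈ 0.0998 mm.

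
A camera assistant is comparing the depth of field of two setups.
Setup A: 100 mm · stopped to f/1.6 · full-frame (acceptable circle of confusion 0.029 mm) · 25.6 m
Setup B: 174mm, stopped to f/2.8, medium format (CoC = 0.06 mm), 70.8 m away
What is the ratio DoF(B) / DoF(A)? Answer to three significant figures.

Setup A: H = 100²/(1.6×0.029) + 100 ≈ 215617.2 mm; DoF = Df − Dn = 29035.5 − 22891.5 ≈ 6144.0 mm.
Setup B: H = 174²/(2.8×0.06) + 174 ≈ 180388.3 mm; DoF = Df − Dn = 116428 − 50866 ≈ 65562 mm.
Ratio = 65562 / 6144.0 ≈ 10.7.

10.7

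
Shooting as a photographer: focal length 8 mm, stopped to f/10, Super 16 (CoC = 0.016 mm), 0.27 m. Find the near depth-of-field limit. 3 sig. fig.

163 mm

Hyperfocal distance H = f²/(N·c) + f = 8²/(10 × 0.016) + 8 = 64/0.16 + 8 ≈ 408.0 mm ≈ 0.408 m.
Near limit Dn = s·(H − f)/(H + s − 2f) = 270 × (408.0 − 8) / (408.0 + 270 − 2 × 8) = 270 × 400.0 / 662.0 ≈ 163.14 mm.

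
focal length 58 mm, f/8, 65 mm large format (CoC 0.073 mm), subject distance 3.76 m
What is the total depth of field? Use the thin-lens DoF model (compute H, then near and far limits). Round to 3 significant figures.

8.23 m

Hyperfocal distance H = f²/(N·c) + f = 58²/(8 × 0.073) + 58 = 3364/0.584 + 58 ≈ 5818.3 mm ≈ 5.818 m.
Near limit Dn = s·(H − f)/(H + s − 2f) = 3760 × (5818.3 − 58) / (5818.3 + 3760 − 2 × 58) = 3760 × 5760.3 / 9462.3 ≈ 2288.9 mm.
Far limit Df = s·(H − f)/(H − s) = 3760 × (5818.3 − 58) / (5818.3 − 3760) = 3760 × 5760.3 / 2058.3 ≈ 10522.7 mm.
Depth of field = Df − Dn = 10522.7 − 2288.9 ≈ 8233.8 mm ≈ 8.23 m.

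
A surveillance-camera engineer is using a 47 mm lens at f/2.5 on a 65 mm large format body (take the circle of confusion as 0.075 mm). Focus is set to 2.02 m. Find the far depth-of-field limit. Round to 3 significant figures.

Hyperfocal distance H = f²/(N·c) + f = 47²/(2.5 × 0.075) + 47 = 2209/0.1875 + 47 ≈ 11828.3 mm ≈ 11.83 m.
Far limit Df = s·(H − f)/(H − s) = 2020 × (11828.3 − 47) / (11828.3 − 2020) = 2020 × 11781.3 / 9808.3 ≈ 2426.3 mm ≈ 2.43 m.

2.43 m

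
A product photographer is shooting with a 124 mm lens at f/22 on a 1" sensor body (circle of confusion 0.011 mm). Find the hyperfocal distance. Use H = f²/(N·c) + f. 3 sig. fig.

Hyperfocal distance H = f²/(N·c) + f = 124²/(22 × 0.011) + 124 = 15376/0.242 + 124 ≈ 63661.2 mm ≈ 63.7 m.

63.7 m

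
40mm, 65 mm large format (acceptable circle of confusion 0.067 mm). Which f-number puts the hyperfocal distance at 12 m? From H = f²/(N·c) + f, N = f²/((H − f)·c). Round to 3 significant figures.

f/2.00

Rearrange H = f²/(N·c) + f for N: N = f² / ((H − f)·c).
N = 40² / ((12000 − 40) × 0.067) = 1600 / 801.3 ≈ 2.00.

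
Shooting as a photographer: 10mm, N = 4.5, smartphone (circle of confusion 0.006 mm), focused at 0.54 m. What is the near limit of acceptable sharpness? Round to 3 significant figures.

472 mm

Hyperfocal distance H = f²/(N·c) + f = 10²/(4.5 × 0.006) + 10 = 100/0.027 + 10 ≈ 3713.7 mm ≈ 3.714 m.
Near limit Dn = s·(H − f)/(H + s − 2f) = 540 × (3713.7 − 10) / (3713.7 + 540 − 2 × 10) = 540 × 3703.7 / 4233.7 ≈ 472.40 mm.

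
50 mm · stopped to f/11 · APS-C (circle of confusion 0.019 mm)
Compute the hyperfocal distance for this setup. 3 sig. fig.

12.0 m

Hyperfocal distance H = f²/(N·c) + f = 50²/(11 × 0.019) + 50 = 2500/0.209 + 50 ≈ 12011.7 mm ≈ 12.0 m.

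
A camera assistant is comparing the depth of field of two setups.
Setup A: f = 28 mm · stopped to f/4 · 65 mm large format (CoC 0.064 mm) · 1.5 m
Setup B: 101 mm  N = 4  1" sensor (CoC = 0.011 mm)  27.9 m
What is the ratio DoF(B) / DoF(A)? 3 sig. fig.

Setup A: H = 28²/(4×0.064) + 28 ≈ 3090.5 mm; DoF = Df − Dn = 2888.2 − 1013.1 ≈ 1875.1 mm.
Setup B: H = 101²/(4×0.011) + 101 ≈ 231941.9 mm; DoF = Df − Dn = 31701.1 − 24912.8 ≈ 6788.3 mm.
Ratio = 6788.3 / 1875.1 ≈ 3.62.

3.62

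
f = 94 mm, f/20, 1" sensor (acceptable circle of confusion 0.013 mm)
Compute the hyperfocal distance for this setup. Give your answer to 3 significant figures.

Hyperfocal distance H = f²/(N·c) + f = 94²/(20 × 0.013) + 94 = 8836/0.26 + 94 ≈ 34078.6 mm ≈ 34.1 m.

34.1 m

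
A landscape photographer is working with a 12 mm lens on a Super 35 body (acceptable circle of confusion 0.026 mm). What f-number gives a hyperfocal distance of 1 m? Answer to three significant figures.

f/5.61

Rearrange H = f²/(N·c) + f for N: N = f² / ((H − f)·c).
N = 12² / ((1000 − 12) × 0.026) = 144 / 25.69 ≈ 5.61.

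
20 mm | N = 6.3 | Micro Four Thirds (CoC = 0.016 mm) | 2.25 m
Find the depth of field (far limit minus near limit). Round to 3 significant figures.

Hyperfocal distance H = f²/(N·c) + f = 20²/(6.3 × 0.016) + 20 = 400/0.1008 + 20 ≈ 3988.3 mm ≈ 3.988 m.
Near limit Dn = s·(H − f)/(H + s − 2f) = 2250 × (3988.3 − 20) / (3988.3 + 2250 − 2 × 20) = 2250 × 3968.3 / 6198.3 ≈ 1440.5 mm.
Far limit Df = s·(H − f)/(H − s) = 2250 × (3988.3 − 20) / (3988.3 − 2250) = 2250 × 3968.3 / 1738.3 ≈ 5136.5 mm.
Depth of field = Df − Dn = 5136.5 − 1440.5 ≈ 3696.0 mm ≈ 3.70 m.

3.70 m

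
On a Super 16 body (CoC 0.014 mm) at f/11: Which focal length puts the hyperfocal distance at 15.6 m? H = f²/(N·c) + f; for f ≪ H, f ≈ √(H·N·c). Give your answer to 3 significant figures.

From H = f²/(N·c) + f, with f ≪ H: f ≈ √(H·N·c) = √(15600 × 11 × 0.014) = √2402.4 ≈ 49.01 mm.
Exact: f² + N·c·f − N·c·H = 0 ⇒ f = (−N·c + √((N·c)² + 4·N·c·H))/2 = (−0.154 + √9609.6)/2 ≈ 48.937 mm ≈ 48.9 mm.

48.9 mm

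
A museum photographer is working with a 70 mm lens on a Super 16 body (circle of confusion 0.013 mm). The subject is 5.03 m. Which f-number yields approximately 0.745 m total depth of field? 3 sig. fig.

f/5.60

Write h = H − f = f²/(N·c). The thin-lens limits are Dn = s·h/(h + (s−f)) and Df = s·h/(h − (s−f)), so DoF = Df − Dn = 2·s·(s−f)·h / (h² − (s−f)²).
That is a quadratic in h: DoF·h² − 2·s·(s−f)·h − DoF·(s−f)² = 0 ⇒ h = (s−f)·(s + √(s² + DoF²)) / DoF = 4960 × (5030 + √(5030² + 745²)) / 745 = 4960 × (5030 + 5084.87) / 745 ≈ 67342 mm.
Then N = f²/(c·h) = 70² / (0.013 × 67342) = 4900 / 875.45 ≈ 5.60.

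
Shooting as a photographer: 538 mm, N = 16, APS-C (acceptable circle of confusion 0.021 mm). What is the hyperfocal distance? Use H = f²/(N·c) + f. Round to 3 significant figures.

862 m

Hyperfocal distance H = f²/(N·c) + f = 538²/(16 × 0.021) + 538 = 289444/0.336 + 538 ≈ 861978.5 mm ≈ 862 m.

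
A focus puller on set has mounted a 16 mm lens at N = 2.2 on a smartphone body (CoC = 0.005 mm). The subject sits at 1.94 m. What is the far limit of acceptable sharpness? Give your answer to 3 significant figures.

Hyperfocal distance H = f²/(N·c) + f = 16²/(2.2 × 0.005) + 16 = 256/0.011 + 16 ≈ 23288.7 mm ≈ 23.29 m.
Far limit Df = s·(H − f)/(H − s) = 1940 × (23288.7 − 16) / (23288.7 − 1940) = 1940 × 23272.7 / 21348.7 ≈ 2114.8 mm ≈ 2.11 m.

2.11 m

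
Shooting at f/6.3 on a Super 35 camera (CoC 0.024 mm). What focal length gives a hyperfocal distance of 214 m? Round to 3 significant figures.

From H = f²/(N·c) + f, with f ≪ H: f ≈ √(H·N·c) = √(214000 × 6.3 × 0.024) = √32357 ≈ 179.9 mm.
The +f correction barely moves this — solving exactly, f² + N·c·f − N·c·H = 0 ⇒ f = (−N·c + √((N·c)² + 4·N·c·H))/2 = (−0.1512 + √129427)/2 ≈ 179.80 mm, so f ≈ 180 mm.

180 mm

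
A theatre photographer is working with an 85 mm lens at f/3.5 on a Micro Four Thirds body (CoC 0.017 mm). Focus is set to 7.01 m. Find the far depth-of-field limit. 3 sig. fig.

7.43 m

Hyperfocal distance H = f²/(N·c) + f = 85²/(3.5 × 0.017) + 85 = 7225/0.0595 + 85 ≈ 121513.6 mm ≈ 121.5 m.
Far limit Df = s·(H − f)/(H − s) = 7010 × (121513.6 − 85) / (121513.6 − 7010) = 7010 × 121428.6 / 114503.6 ≈ 7434.0 mm ≈ 7.43 m.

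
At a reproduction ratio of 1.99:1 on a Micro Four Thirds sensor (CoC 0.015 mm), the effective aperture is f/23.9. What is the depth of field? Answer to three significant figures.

0.181 mm

At magnification m, DoF ≈ 2·N_eff·c/m² = 2 × 23.9 × 0.015 / 1.99² = 0.717 / 3.96 ≈ 0.181 mm.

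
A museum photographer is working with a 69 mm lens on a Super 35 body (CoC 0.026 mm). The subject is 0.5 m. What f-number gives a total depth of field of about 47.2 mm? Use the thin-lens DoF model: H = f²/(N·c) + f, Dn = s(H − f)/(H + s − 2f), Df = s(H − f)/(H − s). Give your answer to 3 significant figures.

Write h = H − f = f²/(N·c). The thin-lens limits are Dn = s·h/(h + (s−f)) and Df = s·h/(h − (s−f)), so DoF = Df − Dn = 2·s·(s−f)·h / (h² − (s−f)²).
That is a quadratic in h: DoF·h² − 2·s·(s−f)·h − DoF·(s−f)² = 0 ⇒ h = (s−f)·(s + √(s² + DoF²)) / DoF = 431 × (500 + √(500² + 47.2²)) / 47.2 = 431 × (500 + 502.223) / 47.2 ≈ 9151.7 mm.
Then N = f²/(c·h) = 69² / (0.026 × 9151.7) = 4761 / 237.94 ≈ 20.

f/20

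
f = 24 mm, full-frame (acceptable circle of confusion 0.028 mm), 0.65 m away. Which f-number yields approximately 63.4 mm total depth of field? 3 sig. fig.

f/1.60

Write h = H − f = f²/(N·c). The thin-lens limits are Dn = s·h/(h + (s−f)) and Df = s·h/(h − (s−f)), so DoF = Df − Dn = 2·s·(s−f)·h / (h² − (s−f)²).
That is a quadratic in h: DoF·h² − 2·s·(s−f)·h − DoF·(s−f)² = 0 ⇒ h = (s−f)·(s + √(s² + DoF²)) / DoF = 626 × (650 + √(650² + 63.4²)) / 63.4 = 626 × (650 + 653.085) / 63.4 ≈ 12866 mm.
Then N = f²/(c·h) = 24² / (0.028 × 12866) = 576 / 360.26 ≈ 1.60.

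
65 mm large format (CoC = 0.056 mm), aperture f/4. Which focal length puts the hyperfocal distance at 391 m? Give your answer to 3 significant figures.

From H = f²/(N·c) + f, with f ≪ H: f ≈ √(H·N·c) = √(391000 × 4 × 0.056) = √87584 ≈ 295.9 mm.
The +f correction barely moves this — solving exactly, f² + N·c·f − N·c·H = 0 ⇒ f = (−N·c + √((N·c)² + 4·N·c·H))/2 = (−0.224 + √350336)/2 ≈ 295.83 mm, so f ≈ 296 mm.

296 mm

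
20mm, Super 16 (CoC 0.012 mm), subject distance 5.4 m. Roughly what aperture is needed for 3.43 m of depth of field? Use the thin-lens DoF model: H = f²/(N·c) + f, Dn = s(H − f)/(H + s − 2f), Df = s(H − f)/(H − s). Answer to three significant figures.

f/1.80

Write h = H − f = f²/(N·c). The thin-lens limits are Dn = s·h/(h + (s−f)) and Df = s·h/(h − (s−f)), so DoF = Df − Dn = 2·s·(s−f)·h / (h² − (s−f)²).
That is a quadratic in h: DoF·h² − 2·s·(s−f)·h − DoF·(s−f)² = 0 ⇒ h = (s−f)·(s + √(s² + DoF²)) / DoF = 5380 × (5400 + √(5400² + 3430²)) / 3430 = 5380 × (5400 + 6397.26) / 3430 ≈ 18504 mm.
Then N = f²/(c·h) = 20² / (0.012 × 18504) = 400 / 222.05 ≈ 1.80.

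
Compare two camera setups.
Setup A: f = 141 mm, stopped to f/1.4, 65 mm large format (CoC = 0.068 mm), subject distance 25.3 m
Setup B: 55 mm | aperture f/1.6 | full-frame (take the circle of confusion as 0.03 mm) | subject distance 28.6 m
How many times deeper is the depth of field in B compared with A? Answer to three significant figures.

5.27

Setup A: H = 141²/(1.4×0.068) + 141 ≈ 208975.0 mm; DoF = Df − Dn = 28765.5 − 22579.7 ≈ 6185.8 mm.
Setup B: H = 55²/(1.6×0.03) + 55 ≈ 63075.8 mm; DoF = Df − Dn = 52280 − 19684 ≈ 32596 mm.
Ratio = 32596 / 6185.8 ≈ 5.27.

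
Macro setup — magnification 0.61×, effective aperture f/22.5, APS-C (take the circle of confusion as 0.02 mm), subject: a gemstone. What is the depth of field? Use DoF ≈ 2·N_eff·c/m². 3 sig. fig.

2.42 mm

At magnification m, DoF ≈ 2·N_eff·c/m² = 2 × 22.5 × 0.02 / 0.61² = 0.9 / 0.3721 ≈ 2.42 mm.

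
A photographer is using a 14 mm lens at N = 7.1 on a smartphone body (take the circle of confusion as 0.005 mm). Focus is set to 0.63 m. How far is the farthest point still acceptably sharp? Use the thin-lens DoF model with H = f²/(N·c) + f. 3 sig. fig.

0.709 m

Hyperfocal distance H = f²/(N·c) + f = 14²/(7.1 × 0.005) + 14 = 196/0.0355 + 14 ≈ 5535.1 mm ≈ 5.535 m.
Far limit Df = s·(H − f)/(H − s) = 630 × (5535.1 − 14) / (5535.1 − 630) = 630 × 5521.1 / 4905.1 ≈ 709.12 mm ≈ 0.709 m.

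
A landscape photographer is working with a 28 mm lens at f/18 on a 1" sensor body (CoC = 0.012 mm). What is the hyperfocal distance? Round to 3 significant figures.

Hyperfocal distance H = f²/(N·c) + f = 28²/(18 × 0.012) + 28 = 784/0.216 + 28 ≈ 3657.6 mm ≈ 3.66 m.

3.66 m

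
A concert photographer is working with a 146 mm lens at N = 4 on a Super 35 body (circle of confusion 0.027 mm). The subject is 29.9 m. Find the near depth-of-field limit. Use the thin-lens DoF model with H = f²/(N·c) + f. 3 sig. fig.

26.0 m

Hyperfocal distance H = f²/(N·c) + f = 146²/(4 × 0.027) + 146 = 21316/0.108 + 146 ≈ 197516.4 mm ≈ 197.5 m.
Near limit Dn = s·(H − f)/(H + s − 2f) = 29900 × (197516.4 − 146) / (197516.4 + 29900 − 2 × 146) = 29900 × 197370.4 / 227124.4 ≈ 25983 mm ≈ 26.0 m.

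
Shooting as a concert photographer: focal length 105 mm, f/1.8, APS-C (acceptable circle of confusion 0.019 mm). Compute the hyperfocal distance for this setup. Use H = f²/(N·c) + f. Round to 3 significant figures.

322 m

Hyperfocal distance H = f²/(N·c) + f = 105²/(1.8 × 0.019) + 105 = 11025/0.0342 + 105 ≈ 322473.4 mm ≈ 322 m.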